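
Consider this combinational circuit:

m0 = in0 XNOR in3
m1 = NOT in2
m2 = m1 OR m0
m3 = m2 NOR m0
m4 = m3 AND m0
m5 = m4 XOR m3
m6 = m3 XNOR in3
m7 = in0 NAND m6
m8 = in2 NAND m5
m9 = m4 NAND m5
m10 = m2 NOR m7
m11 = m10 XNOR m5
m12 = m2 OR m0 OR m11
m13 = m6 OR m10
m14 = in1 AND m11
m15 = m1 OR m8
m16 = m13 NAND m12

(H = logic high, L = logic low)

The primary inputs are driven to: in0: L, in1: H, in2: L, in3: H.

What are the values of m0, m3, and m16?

m0 = in0 XNOR in3 = L XNOR H = L
m1 = NOT in2 = NOT L = H
m2 = m1 OR m0 = H OR L = H
m3 = m2 NOR m0 = H NOR L = L
m4 = m3 AND m0 = L AND L = L
m5 = m4 XOR m3 = L XOR L = L
m6 = m3 XNOR in3 = L XNOR H = L
m7 = in0 NAND m6 = L NAND L = H
m10 = m2 NOR m7 = H NOR H = L
m11 = m10 XNOR m5 = L XNOR L = H
m12 = m2 OR m0 OR m11 = H OR L OR H = H
m13 = m6 OR m10 = L OR L = L
m16 = m13 NAND m12 = L NAND H = H

m0 = L, m3 = L, m16 = H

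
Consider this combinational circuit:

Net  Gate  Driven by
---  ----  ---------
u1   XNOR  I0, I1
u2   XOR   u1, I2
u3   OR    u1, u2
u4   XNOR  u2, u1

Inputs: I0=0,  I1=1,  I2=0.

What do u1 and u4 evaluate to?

u1 = I0 XNOR I1 = 0 XNOR 1 = 0
u2 = u1 XOR I2 = 0 XOR 0 = 0
u4 = u2 XNOR u1 = 0 XNOR 0 = 1

u1 = 0, u4 = 1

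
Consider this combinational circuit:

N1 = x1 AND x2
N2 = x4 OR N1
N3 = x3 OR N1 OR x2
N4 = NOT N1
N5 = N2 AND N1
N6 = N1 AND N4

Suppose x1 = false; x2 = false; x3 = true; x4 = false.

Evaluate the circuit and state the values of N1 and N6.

N1 = false, N6 = false

N1 = x1 AND x2 = false AND false = false
N4 = NOT N1 = NOT false = true
N6 = N1 AND N4 = false AND true = false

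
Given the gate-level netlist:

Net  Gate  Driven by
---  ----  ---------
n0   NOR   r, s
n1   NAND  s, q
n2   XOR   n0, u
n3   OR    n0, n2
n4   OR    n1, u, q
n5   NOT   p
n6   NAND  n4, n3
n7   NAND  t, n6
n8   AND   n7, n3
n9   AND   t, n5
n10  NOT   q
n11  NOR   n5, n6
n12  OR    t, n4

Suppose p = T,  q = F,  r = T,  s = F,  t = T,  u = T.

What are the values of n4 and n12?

n4 = T, n12 = T

n1 = s NAND q = F NAND F = T
n4 = n1 OR u OR q = T OR T OR F = T
n12 = t OR n4 = T OR T = T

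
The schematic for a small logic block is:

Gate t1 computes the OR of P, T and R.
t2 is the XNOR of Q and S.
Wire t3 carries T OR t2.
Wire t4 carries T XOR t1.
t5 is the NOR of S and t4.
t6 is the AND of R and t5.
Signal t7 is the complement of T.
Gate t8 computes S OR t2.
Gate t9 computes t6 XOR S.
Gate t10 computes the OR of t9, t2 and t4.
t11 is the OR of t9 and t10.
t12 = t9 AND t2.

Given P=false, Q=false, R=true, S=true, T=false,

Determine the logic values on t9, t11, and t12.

t9 = true, t11 = true, t12 = false

t1 = P OR T OR R = false OR false OR true = true
t2 = Q XNOR S = false XNOR true = false
t4 = T XOR t1 = false XOR true = true
t5 = S NOR t4 = true NOR true = false
t6 = R AND t5 = true AND false = false
t9 = t6 XOR S = false XOR true = true
t10 = t9 OR t2 OR t4 = true OR false OR true = true
t11 = t9 OR t10 = true OR true = true
t12 = t9 AND t2 = true AND false = false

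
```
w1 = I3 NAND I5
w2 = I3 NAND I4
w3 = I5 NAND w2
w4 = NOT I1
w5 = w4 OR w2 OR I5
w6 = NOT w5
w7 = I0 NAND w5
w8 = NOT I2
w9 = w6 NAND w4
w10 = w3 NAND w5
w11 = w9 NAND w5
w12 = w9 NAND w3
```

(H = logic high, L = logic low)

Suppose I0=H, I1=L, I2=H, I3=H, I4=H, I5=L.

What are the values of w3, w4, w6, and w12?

w3 = H  w4 = H  w6 = L  w12 = L

w2 = I3 NAND I4 = H NAND H = L
w3 = I5 NAND w2 = L NAND L = H
w4 = NOT I1 = NOT L = H
w5 = w4 OR w2 OR I5 = H OR L OR L = H
w6 = NOT w5 = NOT H = L
w9 = w6 NAND w4 = L NAND H = H
w12 = w9 NAND w3 = H NAND H = L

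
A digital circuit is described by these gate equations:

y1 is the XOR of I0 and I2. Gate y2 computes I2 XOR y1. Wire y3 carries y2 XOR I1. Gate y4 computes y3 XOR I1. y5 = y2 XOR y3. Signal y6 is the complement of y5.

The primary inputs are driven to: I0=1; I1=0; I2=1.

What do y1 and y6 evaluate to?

y1 = I0 XOR I2 = 1 XOR 1 = 0
y2 = I2 XOR y1 = 1 XOR 0 = 1
y3 = y2 XOR I1 = 1 XOR 0 = 1
y5 = y2 XOR y3 = 1 XOR 1 = 0
y6 = NOT y5 = NOT 0 = 1

y1 = 0, y6 = 1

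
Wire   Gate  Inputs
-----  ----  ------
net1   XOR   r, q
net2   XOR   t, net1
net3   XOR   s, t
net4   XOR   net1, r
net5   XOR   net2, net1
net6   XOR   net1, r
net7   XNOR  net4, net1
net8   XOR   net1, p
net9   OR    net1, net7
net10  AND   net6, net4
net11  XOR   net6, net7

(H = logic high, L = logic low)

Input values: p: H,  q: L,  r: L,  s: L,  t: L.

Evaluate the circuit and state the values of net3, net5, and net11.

net3 = L; net5 = L; net11 = H

net1 = r XOR q = L XOR L = L
net2 = t XOR net1 = L XOR L = L
net3 = s XOR t = L XOR L = L
net4 = net1 XOR r = L XOR L = L
net5 = net2 XOR net1 = L XOR L = L
net6 = net1 XOR r = L XOR L = L
net7 = net4 XNOR net1 = L XNOR L = H
net11 = net6 XOR net7 = L XOR H = H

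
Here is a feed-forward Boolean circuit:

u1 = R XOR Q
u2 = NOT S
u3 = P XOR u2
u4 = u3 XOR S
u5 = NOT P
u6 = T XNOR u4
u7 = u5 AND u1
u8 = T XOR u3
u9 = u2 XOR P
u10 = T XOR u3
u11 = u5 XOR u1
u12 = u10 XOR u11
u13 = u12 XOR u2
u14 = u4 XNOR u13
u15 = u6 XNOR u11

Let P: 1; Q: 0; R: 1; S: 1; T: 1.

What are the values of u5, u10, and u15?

u1 = R XOR Q = 1 XOR 0 = 1
u2 = NOT S = NOT 1 = 0
u3 = P XOR u2 = 1 XOR 0 = 1
u4 = u3 XOR S = 1 XOR 1 = 0
u5 = NOT P = NOT 1 = 0
u6 = T XNOR u4 = 1 XNOR 0 = 0
u10 = T XOR u3 = 1 XOR 1 = 0
u11 = u5 XOR u1 = 0 XOR 1 = 1
u15 = u6 XNOR u11 = 0 XNOR 1 = 0

u5 = 0, u10 = 0, u15 = 0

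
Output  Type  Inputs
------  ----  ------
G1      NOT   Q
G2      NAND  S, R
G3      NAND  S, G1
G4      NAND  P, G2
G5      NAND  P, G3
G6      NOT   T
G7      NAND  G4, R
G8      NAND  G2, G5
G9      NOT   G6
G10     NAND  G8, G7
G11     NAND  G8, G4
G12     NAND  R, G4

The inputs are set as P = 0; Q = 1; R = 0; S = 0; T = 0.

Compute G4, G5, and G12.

G1 = NOT Q = NOT 1 = 0
G2 = S NAND R = 0 NAND 0 = 1
G3 = S NAND G1 = 0 NAND 0 = 1
G4 = P NAND G2 = 0 NAND 1 = 1
G5 = P NAND G3 = 0 NAND 1 = 1
G12 = R NAND G4 = 0 NAND 1 = 1

G4 = 1; G5 = 1; G12 = 1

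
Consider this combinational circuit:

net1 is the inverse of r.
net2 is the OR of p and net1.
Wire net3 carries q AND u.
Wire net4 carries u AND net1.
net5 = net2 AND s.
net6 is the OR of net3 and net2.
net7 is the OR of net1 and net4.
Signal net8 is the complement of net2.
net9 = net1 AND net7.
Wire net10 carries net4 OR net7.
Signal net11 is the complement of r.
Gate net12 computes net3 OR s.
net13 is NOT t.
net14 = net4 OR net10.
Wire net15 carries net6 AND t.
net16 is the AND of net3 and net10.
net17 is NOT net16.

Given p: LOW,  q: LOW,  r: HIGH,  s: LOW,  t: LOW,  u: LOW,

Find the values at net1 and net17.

net1 = LOW; net17 = HIGH

net1 = NOT r = NOT HIGH = LOW
net3 = q AND u = LOW AND LOW = LOW
net4 = u AND net1 = LOW AND LOW = LOW
net7 = net1 OR net4 = LOW OR LOW = LOW
net10 = net4 OR net7 = LOW OR LOW = LOW
net16 = net3 AND net10 = LOW AND LOW = LOW
net17 = NOT net16 = NOT LOW = HIGH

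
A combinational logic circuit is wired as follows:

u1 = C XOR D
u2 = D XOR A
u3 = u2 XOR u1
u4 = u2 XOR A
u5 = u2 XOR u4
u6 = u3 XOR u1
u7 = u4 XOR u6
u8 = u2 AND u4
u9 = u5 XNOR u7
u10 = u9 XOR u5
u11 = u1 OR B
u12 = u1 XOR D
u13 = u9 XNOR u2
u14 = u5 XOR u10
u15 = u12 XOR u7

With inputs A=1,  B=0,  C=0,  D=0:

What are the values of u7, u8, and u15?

u7 = 1, u8 = 0, u15 = 1

u1 = C XOR D = 0 XOR 0 = 0
u2 = D XOR A = 0 XOR 1 = 1
u3 = u2 XOR u1 = 1 XOR 0 = 1
u4 = u2 XOR A = 1 XOR 1 = 0
u6 = u3 XOR u1 = 1 XOR 0 = 1
u7 = u4 XOR u6 = 0 XOR 1 = 1
u8 = u2 AND u4 = 1 AND 0 = 0
u12 = u1 XOR D = 0 XOR 0 = 0
u15 = u12 XOR u7 = 0 XOR 1 = 1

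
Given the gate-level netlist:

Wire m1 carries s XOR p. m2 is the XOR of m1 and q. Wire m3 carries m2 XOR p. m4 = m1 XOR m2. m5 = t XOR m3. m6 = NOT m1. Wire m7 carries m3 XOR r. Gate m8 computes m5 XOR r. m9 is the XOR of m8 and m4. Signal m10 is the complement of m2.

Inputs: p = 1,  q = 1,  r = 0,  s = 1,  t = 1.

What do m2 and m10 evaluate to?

m2 = 1, m10 = 0

m1 = s XOR p = 1 XOR 1 = 0
m2 = m1 XOR q = 0 XOR 1 = 1
m10 = NOT m2 = NOT 1 = 0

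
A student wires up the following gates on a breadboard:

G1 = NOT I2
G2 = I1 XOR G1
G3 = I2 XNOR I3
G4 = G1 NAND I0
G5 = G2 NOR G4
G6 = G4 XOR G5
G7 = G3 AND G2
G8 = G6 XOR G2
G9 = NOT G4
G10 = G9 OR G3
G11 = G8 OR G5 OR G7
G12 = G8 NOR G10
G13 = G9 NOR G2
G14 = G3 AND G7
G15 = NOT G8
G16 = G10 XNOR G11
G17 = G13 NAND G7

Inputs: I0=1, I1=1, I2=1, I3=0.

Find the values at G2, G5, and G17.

G1 = NOT I2 = NOT 1 = 0
G2 = I1 XOR G1 = 1 XOR 0 = 1
G3 = I2 XNOR I3 = 1 XNOR 0 = 0
G4 = G1 NAND I0 = 0 NAND 1 = 1
G5 = G2 NOR G4 = 1 NOR 1 = 0
G7 = G3 AND G2 = 0 AND 1 = 0
G9 = NOT G4 = NOT 1 = 0
G13 = G9 NOR G2 = 0 NOR 1 = 0
G17 = G13 NAND G7 = 0 NAND 0 = 1

G2 = 1, G5 = 0, G17 = 1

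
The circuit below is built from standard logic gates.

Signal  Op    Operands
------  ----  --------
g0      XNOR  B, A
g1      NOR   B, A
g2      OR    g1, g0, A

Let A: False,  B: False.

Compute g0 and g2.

g0 = True, g2 = True

g0 = B XNOR A = False XNOR False = True
g1 = B NOR A = False NOR False = True
g2 = g1 OR g0 OR A = True OR True OR False = True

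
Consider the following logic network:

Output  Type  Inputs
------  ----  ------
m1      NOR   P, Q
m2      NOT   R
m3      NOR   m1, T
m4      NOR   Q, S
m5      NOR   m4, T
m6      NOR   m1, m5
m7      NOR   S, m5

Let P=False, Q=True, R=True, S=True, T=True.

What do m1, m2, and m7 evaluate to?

m1 = False, m2 = False, m7 = False

m1 = P NOR Q = False NOR True = False
m2 = NOT R = NOT True = False
m4 = Q NOR S = True NOR True = False
m5 = m4 NOR T = False NOR True = False
m7 = S NOR m5 = True NOR False = False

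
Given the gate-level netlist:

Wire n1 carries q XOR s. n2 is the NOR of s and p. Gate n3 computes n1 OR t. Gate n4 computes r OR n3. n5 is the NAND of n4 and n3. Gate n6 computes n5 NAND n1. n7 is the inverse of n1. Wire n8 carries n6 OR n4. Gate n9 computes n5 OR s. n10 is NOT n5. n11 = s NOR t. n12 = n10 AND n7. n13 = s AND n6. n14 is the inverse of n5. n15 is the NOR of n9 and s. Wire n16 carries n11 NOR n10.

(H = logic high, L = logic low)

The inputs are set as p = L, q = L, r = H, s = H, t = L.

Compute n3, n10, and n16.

n3 = H, n10 = H, n16 = L

n1 = q XOR s = L XOR H = H
n3 = n1 OR t = H OR L = H
n4 = r OR n3 = H OR H = H
n5 = n4 NAND n3 = H NAND H = L
n10 = NOT n5 = NOT L = H
n11 = s NOR t = H NOR L = L
n16 = n11 NOR n10 = L NOR H = L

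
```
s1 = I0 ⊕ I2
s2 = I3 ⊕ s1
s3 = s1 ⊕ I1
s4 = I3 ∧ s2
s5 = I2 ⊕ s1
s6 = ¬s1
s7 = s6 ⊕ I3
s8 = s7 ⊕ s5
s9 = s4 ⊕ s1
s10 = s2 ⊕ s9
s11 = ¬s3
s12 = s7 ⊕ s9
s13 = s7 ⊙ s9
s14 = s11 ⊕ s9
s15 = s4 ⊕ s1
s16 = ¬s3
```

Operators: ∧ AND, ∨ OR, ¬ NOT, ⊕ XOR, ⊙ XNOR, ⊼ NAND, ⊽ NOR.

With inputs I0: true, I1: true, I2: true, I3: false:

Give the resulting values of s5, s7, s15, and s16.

s1 = I0 XOR I2 = true XOR true = false
s2 = I3 XOR s1 = false XOR false = false
s3 = s1 XOR I1 = false XOR true = true
s4 = I3 AND s2 = false AND false = false
s5 = I2 XOR s1 = true XOR false = true
s6 = NOT s1 = NOT false = true
s7 = s6 XOR I3 = true XOR false = true
s15 = s4 XOR s1 = false XOR false = false
s16 = NOT s3 = NOT true = false

s5 = true  s7 = true  s15 = false  s16 = false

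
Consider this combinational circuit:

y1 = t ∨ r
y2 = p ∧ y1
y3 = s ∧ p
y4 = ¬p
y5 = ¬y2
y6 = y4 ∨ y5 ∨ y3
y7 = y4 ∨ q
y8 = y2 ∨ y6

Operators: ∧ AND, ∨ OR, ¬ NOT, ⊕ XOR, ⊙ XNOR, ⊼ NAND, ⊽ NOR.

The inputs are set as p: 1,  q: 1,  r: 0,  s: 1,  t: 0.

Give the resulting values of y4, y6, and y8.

y4 = 0; y6 = 1; y8 = 1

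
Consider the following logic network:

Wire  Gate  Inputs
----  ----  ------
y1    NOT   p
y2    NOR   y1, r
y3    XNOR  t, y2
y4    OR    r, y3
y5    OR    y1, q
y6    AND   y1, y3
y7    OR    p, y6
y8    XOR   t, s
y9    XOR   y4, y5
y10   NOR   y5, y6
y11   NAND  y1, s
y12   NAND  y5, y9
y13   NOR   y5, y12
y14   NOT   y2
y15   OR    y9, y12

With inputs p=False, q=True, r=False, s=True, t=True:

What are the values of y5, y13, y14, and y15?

y1 = NOT p = NOT False = True
y2 = y1 NOR r = True NOR False = False
y3 = t XNOR y2 = True XNOR False = False
y4 = r OR y3 = False OR False = False
y5 = y1 OR q = True OR True = True
y9 = y4 XOR y5 = False XOR True = True
y12 = y5 NAND y9 = True NAND True = False
y13 = y5 NOR y12 = True NOR False = False
y14 = NOT y2 = NOT False = True
y15 = y9 OR y12 = True OR False = True

y5 = True  y13 = False  y14 = True  y15 = True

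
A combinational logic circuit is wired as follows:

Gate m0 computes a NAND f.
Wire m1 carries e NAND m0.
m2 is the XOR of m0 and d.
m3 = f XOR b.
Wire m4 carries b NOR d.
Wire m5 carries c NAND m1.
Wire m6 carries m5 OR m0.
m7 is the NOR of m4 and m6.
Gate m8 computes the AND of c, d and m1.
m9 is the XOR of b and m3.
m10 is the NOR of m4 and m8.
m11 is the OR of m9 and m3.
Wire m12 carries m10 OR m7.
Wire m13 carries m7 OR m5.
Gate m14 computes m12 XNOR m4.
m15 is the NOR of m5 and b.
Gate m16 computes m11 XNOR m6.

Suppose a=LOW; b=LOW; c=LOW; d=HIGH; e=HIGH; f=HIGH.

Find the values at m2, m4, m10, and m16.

m0 = a NAND f = LOW NAND HIGH = HIGH
m1 = e NAND m0 = HIGH NAND HIGH = LOW
m2 = m0 XOR d = HIGH XOR HIGH = LOW
m3 = f XOR b = HIGH XOR LOW = HIGH
m4 = b NOR d = LOW NOR HIGH = LOW
m5 = c NAND m1 = LOW NAND LOW = HIGH
m6 = m5 OR m0 = HIGH OR HIGH = HIGH
m8 = c AND d AND m1 = LOW AND HIGH AND LOW = LOW
m9 = b XOR m3 = LOW XOR HIGH = HIGH
m10 = m4 NOR m8 = LOW NOR LOW = HIGH
m11 = m9 OR m3 = HIGH OR HIGH = HIGH
m16 = m11 XNOR m6 = HIGH XNOR HIGH = HIGH

m2 = LOW, m4 = LOW, m10 = HIGH, m16 = HIGH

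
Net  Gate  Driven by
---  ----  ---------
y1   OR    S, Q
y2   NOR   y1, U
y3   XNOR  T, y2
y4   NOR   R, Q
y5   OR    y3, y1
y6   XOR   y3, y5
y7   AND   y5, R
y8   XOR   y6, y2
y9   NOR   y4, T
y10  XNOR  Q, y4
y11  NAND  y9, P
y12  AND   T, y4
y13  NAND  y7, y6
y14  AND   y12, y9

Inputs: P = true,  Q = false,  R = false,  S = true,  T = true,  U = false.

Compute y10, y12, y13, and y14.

y10 = false, y12 = true, y13 = true, y14 = false

y1 = S OR Q = true OR false = true
y2 = y1 NOR U = true NOR false = false
y3 = T XNOR y2 = true XNOR false = false
y4 = R NOR Q = false NOR false = true
y5 = y3 OR y1 = false OR true = true
y6 = y3 XOR y5 = false XOR true = true
y7 = y5 AND R = true AND false = false
y9 = y4 NOR T = true NOR true = false
y10 = Q XNOR y4 = false XNOR true = false
y12 = T AND y4 = true AND true = true
y13 = y7 NAND y6 = false NAND true = true
y14 = y12 AND y9 = true AND false = false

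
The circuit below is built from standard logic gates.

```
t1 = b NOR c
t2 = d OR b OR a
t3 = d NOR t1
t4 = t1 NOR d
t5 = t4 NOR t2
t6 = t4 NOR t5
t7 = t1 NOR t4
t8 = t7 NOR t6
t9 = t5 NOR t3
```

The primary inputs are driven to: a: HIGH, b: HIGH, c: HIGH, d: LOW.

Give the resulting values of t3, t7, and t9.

t1 = b NOR c = HIGH NOR HIGH = LOW
t2 = d OR b OR a = LOW OR HIGH OR HIGH = HIGH
t3 = d NOR t1 = LOW NOR LOW = HIGH
t4 = t1 NOR d = LOW NOR LOW = HIGH
t5 = t4 NOR t2 = HIGH NOR HIGH = LOW
t7 = t1 NOR t4 = LOW NOR HIGH = LOW
t9 = t5 NOR t3 = LOW NOR HIGH = LOW

t3 = HIGH, t7 = LOW, t9 = LOW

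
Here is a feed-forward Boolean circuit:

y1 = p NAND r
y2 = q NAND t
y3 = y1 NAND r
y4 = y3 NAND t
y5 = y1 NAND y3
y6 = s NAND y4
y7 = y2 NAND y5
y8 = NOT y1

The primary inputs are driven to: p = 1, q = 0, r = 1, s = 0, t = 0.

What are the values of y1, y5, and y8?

y1 = 0, y5 = 1, y8 = 1

y1 = p NAND r = 1 NAND 1 = 0
y3 = y1 NAND r = 0 NAND 1 = 1
y5 = y1 NAND y3 = 0 NAND 1 = 1
y8 = NOT y1 = NOT 0 = 1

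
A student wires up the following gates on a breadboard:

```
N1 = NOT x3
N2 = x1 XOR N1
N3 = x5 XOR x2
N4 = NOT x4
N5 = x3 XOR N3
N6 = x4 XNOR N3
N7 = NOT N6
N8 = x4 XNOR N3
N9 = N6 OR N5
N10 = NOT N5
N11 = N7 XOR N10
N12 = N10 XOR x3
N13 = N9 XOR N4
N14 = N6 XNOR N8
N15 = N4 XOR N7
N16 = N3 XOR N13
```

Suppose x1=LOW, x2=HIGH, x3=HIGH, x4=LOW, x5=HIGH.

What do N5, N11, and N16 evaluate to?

N3 = x5 XOR x2 = HIGH XOR HIGH = LOW
N4 = NOT x4 = NOT LOW = HIGH
N5 = x3 XOR N3 = HIGH XOR LOW = HIGH
N6 = x4 XNOR N3 = LOW XNOR LOW = HIGH
N7 = NOT N6 = NOT HIGH = LOW
N9 = N6 OR N5 = HIGH OR HIGH = HIGH
N10 = NOT N5 = NOT HIGH = LOW
N11 = N7 XOR N10 = LOW XOR LOW = LOW
N13 = N9 XOR N4 = HIGH XOR HIGH = LOW
N16 = N3 XOR N13 = LOW XOR LOW = LOW

N5 = HIGH, N11 = LOW, N16 = LOW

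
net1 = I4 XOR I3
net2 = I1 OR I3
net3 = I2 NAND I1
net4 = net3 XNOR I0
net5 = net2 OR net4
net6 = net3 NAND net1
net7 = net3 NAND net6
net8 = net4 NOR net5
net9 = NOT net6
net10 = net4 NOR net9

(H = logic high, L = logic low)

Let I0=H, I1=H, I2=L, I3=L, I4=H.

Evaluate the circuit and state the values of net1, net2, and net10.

net1 = H; net2 = H; net10 = L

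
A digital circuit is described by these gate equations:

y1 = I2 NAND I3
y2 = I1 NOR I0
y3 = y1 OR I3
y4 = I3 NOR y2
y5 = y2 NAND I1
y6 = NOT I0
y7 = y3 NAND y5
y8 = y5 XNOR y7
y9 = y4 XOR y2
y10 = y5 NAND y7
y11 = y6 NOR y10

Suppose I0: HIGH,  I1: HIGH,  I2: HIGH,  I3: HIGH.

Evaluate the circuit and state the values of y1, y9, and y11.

y1 = I2 NAND I3 = HIGH NAND HIGH = LOW
y2 = I1 NOR I0 = HIGH NOR HIGH = LOW
y3 = y1 OR I3 = LOW OR HIGH = HIGH
y4 = I3 NOR y2 = HIGH NOR LOW = LOW
y5 = y2 NAND I1 = LOW NAND HIGH = HIGH
y6 = NOT I0 = NOT HIGH = LOW
y7 = y3 NAND y5 = HIGH NAND HIGH = LOW
y9 = y4 XOR y2 = LOW XOR LOW = LOW
y10 = y5 NAND y7 = HIGH NAND LOW = HIGH
y11 = y6 NOR y10 = LOW NOR HIGH = LOW

y1 = LOW, y9 = LOW, y11 = LOW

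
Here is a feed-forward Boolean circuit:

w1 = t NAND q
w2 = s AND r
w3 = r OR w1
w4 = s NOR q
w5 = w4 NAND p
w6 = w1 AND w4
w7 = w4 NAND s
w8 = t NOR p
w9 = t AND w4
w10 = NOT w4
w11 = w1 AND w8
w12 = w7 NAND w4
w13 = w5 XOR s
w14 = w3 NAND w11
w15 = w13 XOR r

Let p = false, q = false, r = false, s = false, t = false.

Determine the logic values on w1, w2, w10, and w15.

w1 = t NAND q = false NAND false = true
w2 = s AND r = false AND false = false
w4 = s NOR q = false NOR false = true
w5 = w4 NAND p = true NAND false = true
w10 = NOT w4 = NOT true = false
w13 = w5 XOR s = true XOR false = true
w15 = w13 XOR r = true XOR false = true

w1 = true  w2 = false  w10 = false  w15 = true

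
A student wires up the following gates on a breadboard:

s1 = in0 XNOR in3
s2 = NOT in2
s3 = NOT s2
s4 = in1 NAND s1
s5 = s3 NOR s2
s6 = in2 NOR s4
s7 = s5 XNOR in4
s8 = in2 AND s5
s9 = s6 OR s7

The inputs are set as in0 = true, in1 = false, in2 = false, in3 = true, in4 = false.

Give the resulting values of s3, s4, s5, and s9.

s1 = in0 XNOR in3 = true XNOR true = true
s2 = NOT in2 = NOT false = true
s3 = NOT s2 = NOT true = false
s4 = in1 NAND s1 = false NAND true = true
s5 = s3 NOR s2 = false NOR true = false
s6 = in2 NOR s4 = false NOR true = false
s7 = s5 XNOR in4 = false XNOR false = true
s9 = s6 OR s7 = false OR true = true

s3 = false, s4 = true, s5 = false, s9 = true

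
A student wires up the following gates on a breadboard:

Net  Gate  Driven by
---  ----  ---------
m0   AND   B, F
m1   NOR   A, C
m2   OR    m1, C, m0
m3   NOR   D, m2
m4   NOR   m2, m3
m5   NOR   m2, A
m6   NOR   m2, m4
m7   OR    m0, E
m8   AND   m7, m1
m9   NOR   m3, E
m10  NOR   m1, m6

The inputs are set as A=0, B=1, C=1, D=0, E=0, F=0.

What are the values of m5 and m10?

m5 = 0  m10 = 1

m0 = B AND F = 1 AND 0 = 0
m1 = A NOR C = 0 NOR 1 = 0
m2 = m1 OR C OR m0 = 0 OR 1 OR 0 = 1
m3 = D NOR m2 = 0 NOR 1 = 0
m4 = m2 NOR m3 = 1 NOR 0 = 0
m5 = m2 NOR A = 1 NOR 0 = 0
m6 = m2 NOR m4 = 1 NOR 0 = 0
m10 = m1 NOR m6 = 0 NOR 0 = 1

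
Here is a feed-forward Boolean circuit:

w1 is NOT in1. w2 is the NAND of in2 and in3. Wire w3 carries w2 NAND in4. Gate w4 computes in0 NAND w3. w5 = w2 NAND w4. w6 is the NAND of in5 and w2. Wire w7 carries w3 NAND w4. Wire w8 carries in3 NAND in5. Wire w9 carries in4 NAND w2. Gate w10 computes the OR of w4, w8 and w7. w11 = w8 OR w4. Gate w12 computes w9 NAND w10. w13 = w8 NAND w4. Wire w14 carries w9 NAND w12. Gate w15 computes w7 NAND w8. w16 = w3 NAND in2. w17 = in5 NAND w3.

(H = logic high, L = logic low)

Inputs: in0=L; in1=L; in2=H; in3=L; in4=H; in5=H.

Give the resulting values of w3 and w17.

w3 = L  w17 = H

w2 = in2 NAND in3 = H NAND L = H
w3 = w2 NAND in4 = H NAND H = L
w17 = in5 NAND w3 = H NAND L = H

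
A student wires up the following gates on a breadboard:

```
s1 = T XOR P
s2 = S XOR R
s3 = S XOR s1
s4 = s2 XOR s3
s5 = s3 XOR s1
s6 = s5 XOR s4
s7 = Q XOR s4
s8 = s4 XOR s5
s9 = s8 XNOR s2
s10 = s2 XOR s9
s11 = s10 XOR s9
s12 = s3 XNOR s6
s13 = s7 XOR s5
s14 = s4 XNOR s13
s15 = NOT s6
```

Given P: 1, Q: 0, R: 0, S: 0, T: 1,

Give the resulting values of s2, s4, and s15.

s1 = T XOR P = 1 XOR 1 = 0
s2 = S XOR R = 0 XOR 0 = 0
s3 = S XOR s1 = 0 XOR 0 = 0
s4 = s2 XOR s3 = 0 XOR 0 = 0
s5 = s3 XOR s1 = 0 XOR 0 = 0
s6 = s5 XOR s4 = 0 XOR 0 = 0
s15 = NOT s6 = NOT 0 = 1

s2 = 0, s4 = 0, s15 = 1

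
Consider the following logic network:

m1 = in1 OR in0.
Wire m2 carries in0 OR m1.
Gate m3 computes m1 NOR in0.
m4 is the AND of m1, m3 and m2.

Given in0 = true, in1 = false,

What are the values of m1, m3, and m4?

m1 = true, m3 = false, m4 = false

m1 = in1 OR in0 = false OR true = true
m2 = in0 OR m1 = true OR true = true
m3 = m1 NOR in0 = true NOR true = false
m4 = m1 AND m3 AND m2 = true AND false AND true = false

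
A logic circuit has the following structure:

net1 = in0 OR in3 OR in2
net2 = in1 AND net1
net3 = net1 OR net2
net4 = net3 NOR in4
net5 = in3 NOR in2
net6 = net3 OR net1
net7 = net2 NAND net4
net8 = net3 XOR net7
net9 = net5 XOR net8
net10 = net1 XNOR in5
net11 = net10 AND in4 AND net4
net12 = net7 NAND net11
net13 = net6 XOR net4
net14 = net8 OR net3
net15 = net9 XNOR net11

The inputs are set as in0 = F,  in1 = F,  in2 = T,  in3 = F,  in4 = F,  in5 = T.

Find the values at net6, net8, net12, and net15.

net1 = in0 OR in3 OR in2 = F OR F OR T = T
net2 = in1 AND net1 = F AND T = F
net3 = net1 OR net2 = T OR F = T
net4 = net3 NOR in4 = T NOR F = F
net5 = in3 NOR in2 = F NOR T = F
net6 = net3 OR net1 = T OR T = T
net7 = net2 NAND net4 = F NAND F = T
net8 = net3 XOR net7 = T XOR T = F
net9 = net5 XOR net8 = F XOR F = F
net10 = net1 XNOR in5 = T XNOR T = T
net11 = net10 AND in4 AND net4 = T AND F AND F = F
net12 = net7 NAND net11 = T NAND F = T
net15 = net9 XNOR net11 = F XNOR F = T

net6 = T, net8 = F, net12 = T, net15 = T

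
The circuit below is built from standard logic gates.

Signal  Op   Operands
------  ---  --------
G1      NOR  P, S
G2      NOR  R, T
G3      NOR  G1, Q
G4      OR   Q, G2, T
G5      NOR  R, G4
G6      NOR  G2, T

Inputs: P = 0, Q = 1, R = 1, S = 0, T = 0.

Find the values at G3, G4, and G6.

G1 = P NOR S = 0 NOR 0 = 1
G2 = R NOR T = 1 NOR 0 = 0
G3 = G1 NOR Q = 1 NOR 1 = 0
G4 = Q OR G2 OR T = 1 OR 0 OR 0 = 1
G6 = G2 NOR T = 0 NOR 0 = 1

G3 = 0, G4 = 1, G6 = 1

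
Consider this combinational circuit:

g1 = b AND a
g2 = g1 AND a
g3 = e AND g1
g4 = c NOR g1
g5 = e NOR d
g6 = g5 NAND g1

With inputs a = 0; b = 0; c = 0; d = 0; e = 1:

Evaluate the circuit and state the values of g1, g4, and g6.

g1 = 0, g4 = 1, g6 = 1

g1 = b AND a = 0 AND 0 = 0
g4 = c NOR g1 = 0 NOR 0 = 1
g5 = e NOR d = 1 NOR 0 = 0
g6 = g5 NAND g1 = 0 NAND 0 = 1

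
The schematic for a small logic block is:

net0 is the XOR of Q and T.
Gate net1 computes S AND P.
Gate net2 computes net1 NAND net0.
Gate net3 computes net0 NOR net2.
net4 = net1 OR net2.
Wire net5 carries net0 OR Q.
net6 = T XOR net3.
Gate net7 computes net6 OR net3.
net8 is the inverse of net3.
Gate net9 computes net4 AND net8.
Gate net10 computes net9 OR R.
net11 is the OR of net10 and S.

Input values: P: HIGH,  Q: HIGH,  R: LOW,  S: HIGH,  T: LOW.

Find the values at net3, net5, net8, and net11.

net3 = LOW  net5 = HIGH  net8 = HIGH  net11 = HIGH

net0 = Q XOR T = HIGH XOR LOW = HIGH
net1 = S AND P = HIGH AND HIGH = HIGH
net2 = net1 NAND net0 = HIGH NAND HIGH = LOW
net3 = net0 NOR net2 = HIGH NOR LOW = LOW
net4 = net1 OR net2 = HIGH OR LOW = HIGH
net5 = net0 OR Q = HIGH OR HIGH = HIGH
net8 = NOT net3 = NOT LOW = HIGH
net9 = net4 AND net8 = HIGH AND HIGH = HIGH
net10 = net9 OR R = HIGH OR LOW = HIGH
net11 = net10 OR S = HIGH OR HIGH = HIGH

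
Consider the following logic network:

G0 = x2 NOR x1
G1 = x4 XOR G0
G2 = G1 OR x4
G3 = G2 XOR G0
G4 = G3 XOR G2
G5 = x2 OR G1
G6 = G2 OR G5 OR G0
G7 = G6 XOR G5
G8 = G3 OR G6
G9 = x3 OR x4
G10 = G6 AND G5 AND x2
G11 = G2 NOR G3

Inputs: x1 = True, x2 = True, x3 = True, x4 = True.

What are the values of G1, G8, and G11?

G1 = True  G8 = True  G11 = False

G0 = x2 NOR x1 = True NOR True = False
G1 = x4 XOR G0 = True XOR False = True
G2 = G1 OR x4 = True OR True = True
G3 = G2 XOR G0 = True XOR False = True
G5 = x2 OR G1 = True OR True = True
G6 = G2 OR G5 OR G0 = True OR True OR False = True
G8 = G3 OR G6 = True OR True = True
G11 = G2 NOR G3 = True NOR True = False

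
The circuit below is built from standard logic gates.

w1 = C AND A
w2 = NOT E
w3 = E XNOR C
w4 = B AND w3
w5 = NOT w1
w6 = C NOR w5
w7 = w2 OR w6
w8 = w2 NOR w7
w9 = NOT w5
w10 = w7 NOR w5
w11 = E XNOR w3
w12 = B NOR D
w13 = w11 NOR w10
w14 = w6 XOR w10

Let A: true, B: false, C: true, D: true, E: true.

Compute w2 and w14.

w2 = false, w14 = true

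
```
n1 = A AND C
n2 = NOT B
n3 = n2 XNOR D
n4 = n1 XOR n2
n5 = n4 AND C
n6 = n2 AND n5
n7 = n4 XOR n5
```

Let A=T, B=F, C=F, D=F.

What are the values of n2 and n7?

n2 = T, n7 = T

n1 = A AND C = T AND F = F
n2 = NOT B = NOT F = T
n4 = n1 XOR n2 = F XOR T = T
n5 = n4 AND C = T AND F = F
n7 = n4 XOR n5 = T XOR F = T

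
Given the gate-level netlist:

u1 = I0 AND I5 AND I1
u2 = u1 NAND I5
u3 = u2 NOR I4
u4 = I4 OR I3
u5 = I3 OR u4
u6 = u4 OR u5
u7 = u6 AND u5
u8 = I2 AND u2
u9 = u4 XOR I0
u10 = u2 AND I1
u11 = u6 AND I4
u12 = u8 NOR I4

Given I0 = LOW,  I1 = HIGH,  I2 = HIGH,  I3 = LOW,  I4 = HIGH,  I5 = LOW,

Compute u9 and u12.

u9 = HIGH, u12 = LOW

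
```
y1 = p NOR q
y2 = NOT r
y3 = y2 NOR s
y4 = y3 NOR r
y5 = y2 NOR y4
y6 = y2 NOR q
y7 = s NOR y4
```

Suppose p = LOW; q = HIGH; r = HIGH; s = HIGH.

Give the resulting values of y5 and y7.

y5 = HIGH; y7 = LOW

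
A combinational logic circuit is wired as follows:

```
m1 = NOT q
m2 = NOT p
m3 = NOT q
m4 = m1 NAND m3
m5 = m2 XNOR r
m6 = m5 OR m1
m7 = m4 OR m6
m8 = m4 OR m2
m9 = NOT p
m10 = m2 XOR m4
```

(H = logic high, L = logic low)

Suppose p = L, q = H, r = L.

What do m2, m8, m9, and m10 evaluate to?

m1 = NOT q = NOT H = L
m2 = NOT p = NOT L = H
m3 = NOT q = NOT H = L
m4 = m1 NAND m3 = L NAND L = H
m8 = m4 OR m2 = H OR H = H
m9 = NOT p = NOT L = H
m10 = m2 XOR m4 = H XOR H = L

m2 = H, m8 = H, m9 = H, m10 = L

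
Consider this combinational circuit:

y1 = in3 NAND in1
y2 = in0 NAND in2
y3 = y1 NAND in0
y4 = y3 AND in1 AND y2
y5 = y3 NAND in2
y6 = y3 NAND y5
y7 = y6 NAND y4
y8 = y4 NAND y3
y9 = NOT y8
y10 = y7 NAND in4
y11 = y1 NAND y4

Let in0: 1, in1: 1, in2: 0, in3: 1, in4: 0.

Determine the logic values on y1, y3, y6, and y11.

y1 = in3 NAND in1 = 1 NAND 1 = 0
y2 = in0 NAND in2 = 1 NAND 0 = 1
y3 = y1 NAND in0 = 0 NAND 1 = 1
y4 = y3 AND in1 AND y2 = 1 AND 1 AND 1 = 1
y5 = y3 NAND in2 = 1 NAND 0 = 1
y6 = y3 NAND y5 = 1 NAND 1 = 0
y11 = y1 NAND y4 = 0 NAND 1 = 1

y1 = 0, y3 = 1, y6 = 0, y11 = 1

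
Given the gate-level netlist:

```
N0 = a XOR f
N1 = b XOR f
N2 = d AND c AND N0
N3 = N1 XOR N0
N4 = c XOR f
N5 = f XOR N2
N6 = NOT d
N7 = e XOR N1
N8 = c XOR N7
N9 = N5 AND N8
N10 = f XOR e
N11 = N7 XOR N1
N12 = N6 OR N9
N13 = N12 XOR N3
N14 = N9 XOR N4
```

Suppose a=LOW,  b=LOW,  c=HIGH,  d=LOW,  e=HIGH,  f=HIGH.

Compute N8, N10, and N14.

N8 = HIGH, N10 = LOW, N14 = HIGH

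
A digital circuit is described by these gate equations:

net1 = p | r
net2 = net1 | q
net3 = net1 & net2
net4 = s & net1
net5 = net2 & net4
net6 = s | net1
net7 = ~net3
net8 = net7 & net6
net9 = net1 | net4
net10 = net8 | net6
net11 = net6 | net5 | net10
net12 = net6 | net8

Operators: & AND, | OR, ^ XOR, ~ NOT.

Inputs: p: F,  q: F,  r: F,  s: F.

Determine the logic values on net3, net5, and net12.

net3 = F, net5 = F, net12 = F

net1 = p OR r = F OR F = F
net2 = net1 OR q = F OR F = F
net3 = net1 AND net2 = F AND F = F
net4 = s AND net1 = F AND F = F
net5 = net2 AND net4 = F AND F = F
net6 = s OR net1 = F OR F = F
net7 = NOT net3 = NOT F = T
net8 = net7 AND net6 = T AND F = F
net12 = net6 OR net8 = F OR F = F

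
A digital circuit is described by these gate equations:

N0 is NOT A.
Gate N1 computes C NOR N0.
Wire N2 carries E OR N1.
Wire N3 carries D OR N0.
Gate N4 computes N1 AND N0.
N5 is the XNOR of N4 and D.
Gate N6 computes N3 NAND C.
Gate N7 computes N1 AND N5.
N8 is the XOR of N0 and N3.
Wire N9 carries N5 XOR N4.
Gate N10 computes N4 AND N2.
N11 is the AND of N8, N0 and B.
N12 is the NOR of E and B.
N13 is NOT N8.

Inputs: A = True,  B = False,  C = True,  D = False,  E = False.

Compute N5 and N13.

N5 = True, N13 = True

N0 = NOT A = NOT True = False
N1 = C NOR N0 = True NOR False = False
N3 = D OR N0 = False OR False = False
N4 = N1 AND N0 = False AND False = False
N5 = N4 XNOR D = False XNOR False = True
N8 = N0 XOR N3 = False XOR False = False
N13 = NOT N8 = NOT False = True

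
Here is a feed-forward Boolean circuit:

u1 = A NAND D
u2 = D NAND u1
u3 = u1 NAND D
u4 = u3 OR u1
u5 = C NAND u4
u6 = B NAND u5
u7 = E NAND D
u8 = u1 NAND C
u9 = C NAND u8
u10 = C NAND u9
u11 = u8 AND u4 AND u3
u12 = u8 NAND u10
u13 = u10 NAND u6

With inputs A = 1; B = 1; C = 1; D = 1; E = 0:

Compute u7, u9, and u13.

u1 = A NAND D = 1 NAND 1 = 0
u3 = u1 NAND D = 0 NAND 1 = 1
u4 = u3 OR u1 = 1 OR 0 = 1
u5 = C NAND u4 = 1 NAND 1 = 0
u6 = B NAND u5 = 1 NAND 0 = 1
u7 = E NAND D = 0 NAND 1 = 1
u8 = u1 NAND C = 0 NAND 1 = 1
u9 = C NAND u8 = 1 NAND 1 = 0
u10 = C NAND u9 = 1 NAND 0 = 1
u13 = u10 NAND u6 = 1 NAND 1 = 0

u7 = 1, u9 = 0, u13 = 0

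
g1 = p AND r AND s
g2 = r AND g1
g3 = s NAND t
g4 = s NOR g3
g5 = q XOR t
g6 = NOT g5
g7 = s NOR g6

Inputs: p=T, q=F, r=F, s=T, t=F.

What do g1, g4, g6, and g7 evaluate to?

g1 = p AND r AND s = T AND F AND T = F
g3 = s NAND t = T NAND F = T
g4 = s NOR g3 = T NOR T = F
g5 = q XOR t = F XOR F = F
g6 = NOT g5 = NOT F = T
g7 = s NOR g6 = T NOR T = F

g1 = F; g4 = F; g6 = T; g7 = F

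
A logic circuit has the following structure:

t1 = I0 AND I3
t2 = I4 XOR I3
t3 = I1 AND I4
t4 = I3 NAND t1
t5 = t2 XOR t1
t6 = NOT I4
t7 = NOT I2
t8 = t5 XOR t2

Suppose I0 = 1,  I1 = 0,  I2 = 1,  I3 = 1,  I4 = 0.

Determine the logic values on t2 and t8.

t1 = I0 AND I3 = 1 AND 1 = 1
t2 = I4 XOR I3 = 0 XOR 1 = 1
t5 = t2 XOR t1 = 1 XOR 1 = 0
t8 = t5 XOR t2 = 0 XOR 1 = 1

t2 = 1; t8 = 1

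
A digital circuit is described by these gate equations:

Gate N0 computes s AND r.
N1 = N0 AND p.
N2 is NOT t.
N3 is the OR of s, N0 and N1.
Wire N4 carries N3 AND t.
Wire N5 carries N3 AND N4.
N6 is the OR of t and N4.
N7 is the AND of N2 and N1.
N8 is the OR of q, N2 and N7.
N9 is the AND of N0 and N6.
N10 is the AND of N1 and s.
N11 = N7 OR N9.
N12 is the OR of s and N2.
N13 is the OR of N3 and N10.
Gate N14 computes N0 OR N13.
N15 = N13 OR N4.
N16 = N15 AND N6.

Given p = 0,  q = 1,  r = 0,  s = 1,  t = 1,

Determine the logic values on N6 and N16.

N6 = 1, N16 = 1

N0 = s AND r = 1 AND 0 = 0
N1 = N0 AND p = 0 AND 0 = 0
N3 = s OR N0 OR N1 = 1 OR 0 OR 0 = 1
N4 = N3 AND t = 1 AND 1 = 1
N6 = t OR N4 = 1 OR 1 = 1
N10 = N1 AND s = 0 AND 1 = 0
N13 = N3 OR N10 = 1 OR 0 = 1
N15 = N13 OR N4 = 1 OR 1 = 1
N16 = N15 AND N6 = 1 AND 1 = 1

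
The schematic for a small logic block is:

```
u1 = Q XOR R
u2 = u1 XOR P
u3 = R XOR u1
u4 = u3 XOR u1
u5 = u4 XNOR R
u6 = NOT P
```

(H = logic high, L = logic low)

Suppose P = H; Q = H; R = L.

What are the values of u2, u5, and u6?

u2 = L, u5 = H, u6 = L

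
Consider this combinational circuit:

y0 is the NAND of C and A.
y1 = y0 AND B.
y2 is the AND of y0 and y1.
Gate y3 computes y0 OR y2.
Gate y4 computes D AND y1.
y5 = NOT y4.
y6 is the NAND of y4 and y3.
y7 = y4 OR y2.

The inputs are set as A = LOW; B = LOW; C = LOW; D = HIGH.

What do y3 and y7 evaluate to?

y3 = HIGH; y7 = LOW

y0 = C NAND A = LOW NAND LOW = HIGH
y1 = y0 AND B = HIGH AND LOW = LOW
y2 = y0 AND y1 = HIGH AND LOW = LOW
y3 = y0 OR y2 = HIGH OR LOW = HIGH
y4 = D AND y1 = HIGH AND LOW = LOW
y7 = y4 OR y2 = LOW OR LOW = LOW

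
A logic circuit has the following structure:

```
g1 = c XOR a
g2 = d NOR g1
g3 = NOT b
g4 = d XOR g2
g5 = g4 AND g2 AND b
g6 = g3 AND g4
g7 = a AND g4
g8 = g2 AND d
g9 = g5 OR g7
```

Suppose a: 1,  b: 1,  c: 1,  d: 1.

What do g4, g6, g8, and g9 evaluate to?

g4 = 1, g6 = 0, g8 = 0, g9 = 1

g1 = c XOR a = 1 XOR 1 = 0
g2 = d NOR g1 = 1 NOR 0 = 0
g3 = NOT b = NOT 1 = 0
g4 = d XOR g2 = 1 XOR 0 = 1
g5 = g4 AND g2 AND b = 1 AND 0 AND 1 = 0
g6 = g3 AND g4 = 0 AND 1 = 0
g7 = a AND g4 = 1 AND 1 = 1
g8 = g2 AND d = 0 AND 1 = 0
g9 = g5 OR g7 = 0 OR 1 = 1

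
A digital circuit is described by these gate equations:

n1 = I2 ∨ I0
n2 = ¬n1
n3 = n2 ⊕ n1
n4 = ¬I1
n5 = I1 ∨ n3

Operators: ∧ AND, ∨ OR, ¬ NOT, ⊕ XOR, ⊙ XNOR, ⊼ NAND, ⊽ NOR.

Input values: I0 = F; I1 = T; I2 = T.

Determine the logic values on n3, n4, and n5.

n3 = T, n4 = F, n5 = T

n1 = I2 OR I0 = T OR F = T
n2 = NOT n1 = NOT T = F
n3 = n2 XOR n1 = F XOR T = T
n4 = NOT I1 = NOT T = F
n5 = I1 OR n3 = T OR T = T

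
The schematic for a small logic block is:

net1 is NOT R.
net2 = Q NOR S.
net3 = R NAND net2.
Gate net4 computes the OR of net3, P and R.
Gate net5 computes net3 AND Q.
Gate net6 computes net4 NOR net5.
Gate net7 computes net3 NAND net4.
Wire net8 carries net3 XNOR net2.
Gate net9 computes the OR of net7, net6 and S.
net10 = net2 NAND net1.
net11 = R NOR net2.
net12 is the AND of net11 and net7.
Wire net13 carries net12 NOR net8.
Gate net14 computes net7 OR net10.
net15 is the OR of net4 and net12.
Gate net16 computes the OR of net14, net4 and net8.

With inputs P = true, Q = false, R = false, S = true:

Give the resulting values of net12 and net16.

net12 = false, net16 = true

net1 = NOT R = NOT false = true
net2 = Q NOR S = false NOR true = false
net3 = R NAND net2 = false NAND false = true
net4 = net3 OR P OR R = true OR true OR false = true
net7 = net3 NAND net4 = true NAND true = false
net8 = net3 XNOR net2 = true XNOR false = false
net10 = net2 NAND net1 = false NAND true = true
net11 = R NOR net2 = false NOR false = true
net12 = net11 AND net7 = true AND false = false
net14 = net7 OR net10 = false OR true = true
net16 = net14 OR net4 OR net8 = true OR true OR false = true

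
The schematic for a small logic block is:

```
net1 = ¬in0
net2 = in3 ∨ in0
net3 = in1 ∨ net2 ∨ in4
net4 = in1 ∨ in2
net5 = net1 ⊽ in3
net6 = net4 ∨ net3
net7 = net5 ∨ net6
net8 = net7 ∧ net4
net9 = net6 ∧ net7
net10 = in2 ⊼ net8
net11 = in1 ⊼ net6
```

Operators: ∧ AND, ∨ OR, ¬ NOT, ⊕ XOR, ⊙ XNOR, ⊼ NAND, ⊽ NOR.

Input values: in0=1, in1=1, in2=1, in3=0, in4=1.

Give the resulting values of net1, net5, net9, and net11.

net1 = 0  net5 = 1  net9 = 1  net11 = 0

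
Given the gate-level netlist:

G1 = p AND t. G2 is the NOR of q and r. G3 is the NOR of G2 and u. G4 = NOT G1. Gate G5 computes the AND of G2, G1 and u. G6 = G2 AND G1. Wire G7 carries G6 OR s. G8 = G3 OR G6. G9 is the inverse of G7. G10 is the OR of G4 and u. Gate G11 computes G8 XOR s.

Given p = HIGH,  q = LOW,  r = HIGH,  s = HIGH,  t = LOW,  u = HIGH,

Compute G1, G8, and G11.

G1 = LOW  G8 = LOW  G11 = HIGH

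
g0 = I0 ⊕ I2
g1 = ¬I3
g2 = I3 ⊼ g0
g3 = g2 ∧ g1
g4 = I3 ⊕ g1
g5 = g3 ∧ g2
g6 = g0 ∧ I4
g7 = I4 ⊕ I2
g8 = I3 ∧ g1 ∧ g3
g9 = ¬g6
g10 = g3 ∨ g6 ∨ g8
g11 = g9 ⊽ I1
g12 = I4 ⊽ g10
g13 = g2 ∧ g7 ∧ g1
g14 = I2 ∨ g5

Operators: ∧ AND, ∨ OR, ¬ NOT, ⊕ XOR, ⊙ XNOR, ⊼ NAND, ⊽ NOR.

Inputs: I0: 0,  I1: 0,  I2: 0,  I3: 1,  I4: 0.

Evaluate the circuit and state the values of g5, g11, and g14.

g0 = I0 XOR I2 = 0 XOR 0 = 0
g1 = NOT I3 = NOT 1 = 0
g2 = I3 NAND g0 = 1 NAND 0 = 1
g3 = g2 AND g1 = 1 AND 0 = 0
g5 = g3 AND g2 = 0 AND 1 = 0
g6 = g0 AND I4 = 0 AND 0 = 0
g9 = NOT g6 = NOT 0 = 1
g11 = g9 NOR I1 = 1 NOR 0 = 0
g14 = I2 OR g5 = 0 OR 0 = 0

g5 = 0; g11 = 0; g14 = 0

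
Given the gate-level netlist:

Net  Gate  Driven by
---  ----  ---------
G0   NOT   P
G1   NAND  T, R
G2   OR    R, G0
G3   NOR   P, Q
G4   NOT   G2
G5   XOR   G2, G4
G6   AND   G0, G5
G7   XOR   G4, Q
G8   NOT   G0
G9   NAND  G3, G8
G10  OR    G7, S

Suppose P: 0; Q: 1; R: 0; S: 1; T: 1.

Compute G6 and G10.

G0 = NOT P = NOT 0 = 1
G2 = R OR G0 = 0 OR 1 = 1
G4 = NOT G2 = NOT 1 = 0
G5 = G2 XOR G4 = 1 XOR 0 = 1
G6 = G0 AND G5 = 1 AND 1 = 1
G7 = G4 XOR Q = 0 XOR 1 = 1
G10 = G7 OR S = 1 OR 1 = 1

G6 = 1, G10 = 1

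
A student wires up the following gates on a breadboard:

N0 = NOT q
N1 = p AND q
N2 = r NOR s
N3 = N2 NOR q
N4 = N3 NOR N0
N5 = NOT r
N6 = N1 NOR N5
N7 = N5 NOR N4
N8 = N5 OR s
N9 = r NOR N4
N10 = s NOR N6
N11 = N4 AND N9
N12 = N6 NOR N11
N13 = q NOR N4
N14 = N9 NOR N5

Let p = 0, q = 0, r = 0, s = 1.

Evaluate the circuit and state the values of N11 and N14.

N0 = NOT q = NOT 0 = 1
N2 = r NOR s = 0 NOR 1 = 0
N3 = N2 NOR q = 0 NOR 0 = 1
N4 = N3 NOR N0 = 1 NOR 1 = 0
N5 = NOT r = NOT 0 = 1
N9 = r NOR N4 = 0 NOR 0 = 1
N11 = N4 AND N9 = 0 AND 1 = 0
N14 = N9 NOR N5 = 1 NOR 1 = 0

N11 = 0, N14 = 0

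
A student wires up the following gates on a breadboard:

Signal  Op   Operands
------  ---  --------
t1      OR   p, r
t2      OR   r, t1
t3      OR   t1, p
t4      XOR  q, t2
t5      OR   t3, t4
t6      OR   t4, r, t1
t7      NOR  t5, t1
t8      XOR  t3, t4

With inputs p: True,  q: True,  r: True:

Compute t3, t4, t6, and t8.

t1 = p OR r = True OR True = True
t2 = r OR t1 = True OR True = True
t3 = t1 OR p = True OR True = True
t4 = q XOR t2 = True XOR True = False
t6 = t4 OR r OR t1 = False OR True OR True = True
t8 = t3 XOR t4 = True XOR False = True

t3 = True, t4 = False, t6 = True, t8 = True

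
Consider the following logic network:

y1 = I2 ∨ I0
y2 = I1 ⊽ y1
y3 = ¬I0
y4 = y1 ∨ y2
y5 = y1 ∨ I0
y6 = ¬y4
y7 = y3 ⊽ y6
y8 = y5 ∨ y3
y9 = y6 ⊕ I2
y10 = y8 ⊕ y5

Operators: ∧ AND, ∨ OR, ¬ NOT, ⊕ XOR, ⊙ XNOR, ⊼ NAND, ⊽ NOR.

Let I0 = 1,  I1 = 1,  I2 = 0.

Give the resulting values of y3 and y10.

y3 = 0, y10 = 0

y1 = I2 OR I0 = 0 OR 1 = 1
y3 = NOT I0 = NOT 1 = 0
y5 = y1 OR I0 = 1 OR 1 = 1
y8 = y5 OR y3 = 1 OR 0 = 1
y10 = y8 XOR y5 = 1 XOR 1 = 0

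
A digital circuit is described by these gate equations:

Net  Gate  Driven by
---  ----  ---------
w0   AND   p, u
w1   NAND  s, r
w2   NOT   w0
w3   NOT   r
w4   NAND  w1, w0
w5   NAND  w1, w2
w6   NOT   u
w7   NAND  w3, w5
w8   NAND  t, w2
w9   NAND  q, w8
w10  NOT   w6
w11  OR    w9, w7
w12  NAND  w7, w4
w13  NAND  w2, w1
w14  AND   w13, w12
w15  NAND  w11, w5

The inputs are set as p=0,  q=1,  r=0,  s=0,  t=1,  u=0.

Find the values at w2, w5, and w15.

w0 = p AND u = 0 AND 0 = 0
w1 = s NAND r = 0 NAND 0 = 1
w2 = NOT w0 = NOT 0 = 1
w3 = NOT r = NOT 0 = 1
w5 = w1 NAND w2 = 1 NAND 1 = 0
w7 = w3 NAND w5 = 1 NAND 0 = 1
w8 = t NAND w2 = 1 NAND 1 = 0
w9 = q NAND w8 = 1 NAND 0 = 1
w11 = w9 OR w7 = 1 OR 1 = 1
w15 = w11 NAND w5 = 1 NAND 0 = 1

w2 = 1; w5 = 0; w15 = 1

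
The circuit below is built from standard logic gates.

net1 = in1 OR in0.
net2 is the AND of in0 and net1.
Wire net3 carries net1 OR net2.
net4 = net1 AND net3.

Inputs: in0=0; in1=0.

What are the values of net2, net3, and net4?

net2 = 0, net3 = 0, net4 = 0

net1 = in1 OR in0 = 0 OR 0 = 0
net2 = in0 AND net1 = 0 AND 0 = 0
net3 = net1 OR net2 = 0 OR 0 = 0
net4 = net1 AND net3 = 0 AND 0 = 0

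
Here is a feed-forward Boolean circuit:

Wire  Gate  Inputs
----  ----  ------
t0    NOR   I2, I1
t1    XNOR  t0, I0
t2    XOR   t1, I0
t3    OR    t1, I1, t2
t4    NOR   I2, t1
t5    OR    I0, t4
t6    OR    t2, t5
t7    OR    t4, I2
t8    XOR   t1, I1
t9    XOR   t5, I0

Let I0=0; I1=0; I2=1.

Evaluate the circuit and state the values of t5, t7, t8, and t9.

t0 = I2 NOR I1 = 1 NOR 0 = 0
t1 = t0 XNOR I0 = 0 XNOR 0 = 1
t4 = I2 NOR t1 = 1 NOR 1 = 0
t5 = I0 OR t4 = 0 OR 0 = 0
t7 = t4 OR I2 = 0 OR 1 = 1
t8 = t1 XOR I1 = 1 XOR 0 = 1
t9 = t5 XOR I0 = 0 XOR 0 = 0

t5 = 0, t7 = 1, t8 = 1, t9 = 0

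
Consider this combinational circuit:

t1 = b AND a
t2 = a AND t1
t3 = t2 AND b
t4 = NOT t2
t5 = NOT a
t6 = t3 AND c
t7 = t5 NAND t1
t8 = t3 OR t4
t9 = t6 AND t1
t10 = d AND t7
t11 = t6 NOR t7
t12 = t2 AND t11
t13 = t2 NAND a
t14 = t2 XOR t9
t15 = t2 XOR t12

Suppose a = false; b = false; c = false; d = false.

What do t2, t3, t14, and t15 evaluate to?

t2 = false; t3 = false; t14 = false; t15 = false

t1 = b AND a = false AND false = false
t2 = a AND t1 = false AND false = false
t3 = t2 AND b = false AND false = false
t5 = NOT a = NOT false = true
t6 = t3 AND c = false AND false = false
t7 = t5 NAND t1 = true NAND false = true
t9 = t6 AND t1 = false AND false = false
t11 = t6 NOR t7 = false NOR true = false
t12 = t2 AND t11 = false AND false = false
t14 = t2 XOR t9 = false XOR false = false
t15 = t2 XOR t12 = false XOR false = false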